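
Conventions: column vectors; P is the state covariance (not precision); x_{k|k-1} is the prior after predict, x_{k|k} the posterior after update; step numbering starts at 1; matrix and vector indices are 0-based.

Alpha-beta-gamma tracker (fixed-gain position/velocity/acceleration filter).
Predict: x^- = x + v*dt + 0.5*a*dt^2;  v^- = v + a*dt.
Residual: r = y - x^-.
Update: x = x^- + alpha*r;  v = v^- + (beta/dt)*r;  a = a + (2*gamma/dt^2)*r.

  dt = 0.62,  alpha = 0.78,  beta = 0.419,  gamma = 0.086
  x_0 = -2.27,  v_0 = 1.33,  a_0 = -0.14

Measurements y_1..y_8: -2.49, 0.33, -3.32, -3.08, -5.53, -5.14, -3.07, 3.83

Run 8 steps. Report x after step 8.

step 1: x_pred=-1.4723  r=-1.0177  x^+=-2.2661  v^+=0.5554  a^+=-0.5954
step 2: x_pred=-2.0362  r=2.3662  x^+=-0.1906  v^+=1.7854  a^+=0.4634
step 3: x_pred=1.0054  r=-4.3254  x^+=-2.3684  v^+=-0.8505  a^+=-1.4720
step 4: x_pred=-3.1786  r=0.0986  x^+=-3.1017  v^+=-1.6965  a^+=-1.4279
step 5: x_pred=-4.4280  r=-1.1020  x^+=-5.2876  v^+=-3.3266  a^+=-1.9210
step 6: x_pred=-7.7192  r=2.5792  x^+=-5.7074  v^+=-2.7745  a^+=-0.7669
step 7: x_pred=-7.5750  r=4.5050  x^+=-4.0611  v^+=-0.2055  a^+=1.2489
step 8: x_pred=-3.9485  r=7.7785  x^+=2.1187  v^+=5.8256  a^+=4.7293

x_post = 2.1187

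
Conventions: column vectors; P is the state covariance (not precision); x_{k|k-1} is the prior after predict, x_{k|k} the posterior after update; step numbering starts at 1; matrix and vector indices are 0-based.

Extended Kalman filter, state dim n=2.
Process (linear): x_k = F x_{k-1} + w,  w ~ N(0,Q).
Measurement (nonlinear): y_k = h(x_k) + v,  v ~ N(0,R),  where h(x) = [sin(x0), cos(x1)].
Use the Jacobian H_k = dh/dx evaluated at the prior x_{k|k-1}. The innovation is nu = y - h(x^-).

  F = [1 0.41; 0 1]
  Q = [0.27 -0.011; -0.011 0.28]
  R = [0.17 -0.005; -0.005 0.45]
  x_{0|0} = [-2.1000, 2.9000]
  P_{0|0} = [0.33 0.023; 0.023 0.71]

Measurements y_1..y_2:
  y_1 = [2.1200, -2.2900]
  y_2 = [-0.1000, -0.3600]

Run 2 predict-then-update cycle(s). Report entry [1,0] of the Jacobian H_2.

step 1: x^-=[-0.9110, 2.9000]  P^-=[0.7382 0.3031; 0.3031 0.9900]  H_jac=[0.6130 0.0000; 0.0000 -0.2392]  S=[0.4474 -0.0494; -0.0494 0.5067]  K=[1.0065 -0.0449; 0.3676 -0.4316]  nu=[2.9101, -1.3190]  x^+=[2.0773, 4.5390]  P^+=[0.2795 0.1055; 0.1055 0.8195]
step 2: x^-=[3.9383, 4.5390]  P^-=[0.7738 0.4305; 0.4305 1.0995]  H_jac=[-0.6991 0.0000; 0.0000 0.9850]  S=[0.5481 -0.3014; -0.3014 1.5168]  K=[-0.9353 0.0937; -0.1755 0.6791]  nu=[0.6151, -0.1875]  x^+=[3.3455, 4.3037]  P^+=[0.2281 0.0475; 0.0475 0.3112]

H_jac[1,0] = 0.0000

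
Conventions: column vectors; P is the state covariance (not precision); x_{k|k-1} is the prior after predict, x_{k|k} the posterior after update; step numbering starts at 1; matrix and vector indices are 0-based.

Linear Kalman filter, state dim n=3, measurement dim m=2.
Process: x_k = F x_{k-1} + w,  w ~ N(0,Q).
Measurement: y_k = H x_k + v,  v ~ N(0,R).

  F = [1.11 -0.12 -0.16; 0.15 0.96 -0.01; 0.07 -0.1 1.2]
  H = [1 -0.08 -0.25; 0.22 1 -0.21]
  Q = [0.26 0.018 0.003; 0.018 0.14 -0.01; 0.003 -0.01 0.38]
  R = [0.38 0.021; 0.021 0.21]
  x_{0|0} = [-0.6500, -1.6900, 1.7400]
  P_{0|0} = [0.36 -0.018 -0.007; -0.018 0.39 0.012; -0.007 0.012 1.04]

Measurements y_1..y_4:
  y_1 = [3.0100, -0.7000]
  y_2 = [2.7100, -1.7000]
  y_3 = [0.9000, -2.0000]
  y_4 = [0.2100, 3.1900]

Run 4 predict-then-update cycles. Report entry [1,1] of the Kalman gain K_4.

step 1: x^-=[-0.7971, -1.7373, 2.2115]  P^-=[0.7435 0.0142 -0.1727; 0.0142 0.5022 -0.0445; -0.1727 -0.0445 1.8795]  S=[1.3265 0.3132; 0.3132 0.8720]  K=[0.5838 0.0358; -0.1645 0.6493; -0.3852 -0.4089]  nu=[4.2210, 1.6771]  x^+=[1.7270, -1.3426, -0.1000]  P^+=[0.2773 0.0044 0.2174; 0.0044 0.1656 0.1602; 0.2174 0.1602 1.4383]
step 2: x^-=[2.0941, -1.0288, 0.1352]  P^-=[0.5686 0.0200 0.0165; 0.0200 0.2965 0.1837; 0.0165 0.1837 2.4521]  S=[1.0996 0.2235; 0.2235 0.5723]  K=[0.5014 0.0516; -0.1503 0.5171; -0.4774 -0.3859]  nu=[0.5674, -1.1035]  x^+=[2.3216, -1.6847, 0.2902]  P^+=[0.2791 0.0313 0.3399; 0.0313 0.1534 0.2613; 0.3399 0.2613 2.0339]
step 3: x^-=[2.7327, -1.2720, 0.6792]  P^-=[0.5391 0.0311 0.0477; 0.0311 0.2909 0.3176; 0.0477 0.3176 3.3057]  S=[1.1114 0.2338; 0.2338 0.5486]  K=[0.4597 0.0588; -0.1680 0.4926; -0.6406 -0.3943]  nu=[-1.7647, -1.1866]  x^+=[1.8517, -1.5601, 2.2775]  P^+=[0.2897 0.0504 0.4389; 0.0504 0.1650 0.3629; 0.4389 0.3629 2.6463]
step 4: x^-=[1.8782, -1.2427, 3.0186]  P^-=[0.5316 0.0336 0.0466; 0.0336 0.3051 0.4452; 0.0466 0.4452 4.1797]  S=[1.1639 0.2498; 0.2498 0.5487]  K=[0.4315 0.0601; -0.1922 0.4867; -0.8014 -0.4048]  nu=[-1.0130, 4.6534]  x^+=[1.7206, 1.2167, 1.9468]  P^+=[0.3000 0.0645 0.5182; 0.0645 0.1789 0.4520; 0.5182 0.4520 3.1802]

K[1,1] = 0.4867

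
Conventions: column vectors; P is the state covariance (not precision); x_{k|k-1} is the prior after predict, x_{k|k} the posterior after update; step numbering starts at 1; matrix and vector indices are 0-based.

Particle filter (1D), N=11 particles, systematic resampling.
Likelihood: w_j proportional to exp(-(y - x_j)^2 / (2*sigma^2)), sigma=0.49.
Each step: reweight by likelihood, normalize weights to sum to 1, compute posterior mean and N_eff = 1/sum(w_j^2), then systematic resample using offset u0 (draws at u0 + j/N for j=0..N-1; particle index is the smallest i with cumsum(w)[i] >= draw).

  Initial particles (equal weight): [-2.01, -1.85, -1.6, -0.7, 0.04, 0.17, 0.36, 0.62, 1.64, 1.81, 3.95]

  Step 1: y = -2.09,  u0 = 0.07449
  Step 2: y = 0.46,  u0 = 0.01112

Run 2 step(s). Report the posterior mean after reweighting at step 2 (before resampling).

step 1: w=[0.3950, 0.3550, 0.2428, 0.0072, 0.0000, 0.0000, 0.0000, 0.0000, 0.0000, 0.0000, 0.0000]  mean=-1.8442  Neff=2.9321  idx=[0, 0, 0, 0, 1, 1, 1, 1, 2, 2, 2]
step 2: w=[0.0060, 0.0060, 0.0060, 0.0060, 0.0294, 0.0294, 0.0294, 0.0294, 0.2861, 0.2861, 0.2861]  mean=-1.6392  Neff=4.0123  idx=[1, 6, 8, 8, 8, 9, 9, 9, 10, 10, 10]

post_mean = -1.6392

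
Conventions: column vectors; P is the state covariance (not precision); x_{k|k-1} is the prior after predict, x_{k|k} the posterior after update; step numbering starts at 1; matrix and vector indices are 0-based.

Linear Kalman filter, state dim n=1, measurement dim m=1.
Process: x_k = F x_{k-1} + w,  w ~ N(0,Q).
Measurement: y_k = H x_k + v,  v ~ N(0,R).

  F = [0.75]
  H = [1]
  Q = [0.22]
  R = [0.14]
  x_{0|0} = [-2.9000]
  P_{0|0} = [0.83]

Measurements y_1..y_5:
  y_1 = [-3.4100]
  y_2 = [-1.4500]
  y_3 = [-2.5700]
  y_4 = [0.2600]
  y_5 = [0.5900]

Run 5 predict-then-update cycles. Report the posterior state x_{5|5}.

step 1: x^-=[-2.1750]  P^-=[0.6869]  S=[0.8269]  K=[0.8307]  nu=[-1.2350]  x^+=[-3.2009]  P^+=[0.1163]
step 2: x^-=[-2.4007]  P^-=[0.2854]  S=[0.4254]  K=[0.6709]  nu=[0.9507]  x^+=[-1.7629]  P^+=[0.0939]
step 3: x^-=[-1.3221]  P^-=[0.2728]  S=[0.4128]  K=[0.6609]  nu=[-1.2479]  x^+=[-2.1468]  P^+=[0.0925]
step 4: x^-=[-1.6101]  P^-=[0.2720]  S=[0.4120]  K=[0.6602]  nu=[1.8701]  x^+=[-0.3754]  P^+=[0.0924]
step 5: x^-=[-0.2816]  P^-=[0.2720]  S=[0.4120]  K=[0.6602]  nu=[0.8716]  x^+=[0.2938]  P^+=[0.0924]

x_post = [0.2938]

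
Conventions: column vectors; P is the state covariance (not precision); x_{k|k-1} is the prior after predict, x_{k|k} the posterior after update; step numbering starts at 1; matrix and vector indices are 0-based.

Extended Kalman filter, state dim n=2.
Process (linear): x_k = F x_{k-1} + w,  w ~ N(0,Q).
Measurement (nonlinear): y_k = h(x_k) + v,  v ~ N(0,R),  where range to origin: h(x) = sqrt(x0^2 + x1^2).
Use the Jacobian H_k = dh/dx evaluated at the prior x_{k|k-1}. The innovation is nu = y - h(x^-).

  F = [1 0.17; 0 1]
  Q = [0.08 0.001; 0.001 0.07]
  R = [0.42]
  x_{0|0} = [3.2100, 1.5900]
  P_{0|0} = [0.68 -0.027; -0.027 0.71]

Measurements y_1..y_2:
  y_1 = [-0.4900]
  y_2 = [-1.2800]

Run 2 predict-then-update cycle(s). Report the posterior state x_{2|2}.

x_post = [-0.0728, -0.0982]

step 1: x^-=[3.4803, 1.5900]  P^-=[0.7713 0.0947; 0.0947 0.7800]  H_jac=[0.9096 0.4155]  S=[1.2644]  K=[0.5860; 0.3245]  nu=[-4.3163]  x^+=[0.9510, 0.1895]  P^+=[0.3372 -0.1457; -0.1457 0.6469]
step 2: x^-=[0.9832, 0.1895]  P^-=[0.3863 -0.0347; -0.0347 0.7169]  H_jac=[0.9819 0.1893]  S=[0.8052]  K=[0.4629; 0.1261]  nu=[-2.2813]  x^+=[-0.0728, -0.0982]  P^+=[0.2138 -0.0818; -0.0818 0.7041]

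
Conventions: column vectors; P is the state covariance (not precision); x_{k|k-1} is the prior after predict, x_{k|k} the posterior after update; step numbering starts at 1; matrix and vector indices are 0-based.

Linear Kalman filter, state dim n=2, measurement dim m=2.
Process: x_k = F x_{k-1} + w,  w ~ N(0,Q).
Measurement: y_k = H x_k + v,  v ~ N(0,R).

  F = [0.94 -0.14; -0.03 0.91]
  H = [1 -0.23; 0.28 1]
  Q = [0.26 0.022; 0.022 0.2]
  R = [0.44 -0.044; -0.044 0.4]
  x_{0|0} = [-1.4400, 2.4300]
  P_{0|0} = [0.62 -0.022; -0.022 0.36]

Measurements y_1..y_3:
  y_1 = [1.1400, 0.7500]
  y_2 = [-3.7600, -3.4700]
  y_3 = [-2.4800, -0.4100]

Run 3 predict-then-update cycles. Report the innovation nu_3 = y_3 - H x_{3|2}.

innov = [-0.3326, 0.6780]

step 1: x^-=[-1.6938, 2.2545]  P^-=[0.8207 -0.0603; -0.0603 0.4999]  S=[1.3148 0.0144; 0.0144 0.9305]  K=[0.6328 0.1724; -0.1390 0.5213]  nu=[3.3523, -1.0302]  x^+=[0.2500, 1.2515]  P^+=[0.2633 -0.0326; -0.0326 0.2238]
step 2: x^-=[0.0598, 1.1314]  P^-=[0.5057 -0.0420; -0.0420 0.3873]  S=[0.9855 -0.0308; -0.0308 0.8034]  K=[0.5274 0.1442; -0.1185 0.4629]  nu=[-3.5596, -4.6181]  x^+=[-2.4834, -0.5843]  P^+=[0.2195 -0.0270; -0.0270 0.1979]
step 3: x^-=[-2.2526, -0.4572]  P^-=[0.4649 -0.0326; -0.0326 0.3656]  S=[0.9393 -0.0284; -0.0284 0.7838]  K=[0.5073 0.1429; -0.1106 0.4508]  nu=[-0.3326, 0.6780]  x^+=[-2.3245, -0.1148]  P^+=[0.2113 -0.0243; -0.0243 0.1920]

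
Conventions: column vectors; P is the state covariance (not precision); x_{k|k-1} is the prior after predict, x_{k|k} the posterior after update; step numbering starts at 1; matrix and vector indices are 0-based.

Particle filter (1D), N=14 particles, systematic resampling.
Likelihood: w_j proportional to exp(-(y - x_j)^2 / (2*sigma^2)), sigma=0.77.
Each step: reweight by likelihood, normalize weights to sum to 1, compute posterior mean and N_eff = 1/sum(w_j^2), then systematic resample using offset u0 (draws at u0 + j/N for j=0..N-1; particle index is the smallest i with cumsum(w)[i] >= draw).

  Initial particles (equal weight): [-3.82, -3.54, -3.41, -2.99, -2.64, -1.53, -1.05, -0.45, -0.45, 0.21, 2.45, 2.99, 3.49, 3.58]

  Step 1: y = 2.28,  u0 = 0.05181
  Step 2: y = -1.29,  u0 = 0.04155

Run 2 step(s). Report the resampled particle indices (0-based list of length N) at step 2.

resampled_idx = [0, 0, 1, 1, 1, 2, 2, 3, 3, 4, 4, 5, 5, 5]

step 1: w=[0.0000, 0.0000, 0.0000, 0.0000, 0.0000, 0.0000, 0.0000, 0.0009, 0.0009, 0.0123, 0.4453, 0.2982, 0.1327, 0.1097]  mean=2.8404  Neff=3.1544  idx=[10, 10, 10, 10, 10, 10, 11, 11, 11, 11, 12, 12, 13, 13]
step 2: w=[0.1638, 0.1638, 0.1638, 0.1638, 0.1638, 0.1638, 0.0042, 0.0042, 0.0042, 0.0042, 0.0001, 0.0001, 0.0000, 0.0000]  mean=2.4595  Neff=6.2099  idx=[0, 0, 1, 1, 1, 2, 2, 3, 3, 4, 4, 5, 5, 5]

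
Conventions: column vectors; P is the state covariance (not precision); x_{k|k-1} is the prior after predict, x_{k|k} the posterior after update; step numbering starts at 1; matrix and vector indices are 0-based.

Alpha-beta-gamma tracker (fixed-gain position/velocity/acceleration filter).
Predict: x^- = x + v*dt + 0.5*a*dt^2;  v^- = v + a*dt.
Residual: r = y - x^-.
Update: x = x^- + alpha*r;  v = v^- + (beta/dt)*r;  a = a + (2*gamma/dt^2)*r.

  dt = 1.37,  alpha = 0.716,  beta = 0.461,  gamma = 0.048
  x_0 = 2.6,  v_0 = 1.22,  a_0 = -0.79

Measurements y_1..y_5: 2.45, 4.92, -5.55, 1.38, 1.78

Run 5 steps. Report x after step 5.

step 1: x_pred=3.5300  r=-1.0800  x^+=2.7567  v^+=-0.2257  a^+=-0.8452
step 2: x_pred=1.6543  r=3.2657  x^+=3.9925  v^+=-0.2848  a^+=-0.6782
step 3: x_pred=2.9659  r=-8.5159  x^+=-3.1315  v^+=-4.0795  a^+=-1.1138
step 4: x_pred=-9.7656  r=11.1456  x^+=-1.7854  v^+=-1.8549  a^+=-0.5437
step 5: x_pred=-4.8368  r=6.6168  x^+=-0.0992  v^+=-0.3732  a^+=-0.2053

x_post = -0.0992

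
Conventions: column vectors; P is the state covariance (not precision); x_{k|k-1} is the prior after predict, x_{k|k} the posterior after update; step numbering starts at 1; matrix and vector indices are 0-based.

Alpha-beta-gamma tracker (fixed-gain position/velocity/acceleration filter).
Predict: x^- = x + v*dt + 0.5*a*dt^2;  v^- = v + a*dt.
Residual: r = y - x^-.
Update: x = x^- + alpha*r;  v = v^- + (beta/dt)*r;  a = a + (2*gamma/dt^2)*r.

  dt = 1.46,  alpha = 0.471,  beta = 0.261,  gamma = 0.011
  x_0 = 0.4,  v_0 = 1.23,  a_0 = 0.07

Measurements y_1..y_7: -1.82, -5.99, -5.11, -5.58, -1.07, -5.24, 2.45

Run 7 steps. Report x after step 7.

x_post = -1.6130

step 1: x_pred=2.2704  r=-4.0904  x^+=0.3438  v^+=0.6010  a^+=0.0278
step 2: x_pred=1.2509  r=-7.2409  x^+=-2.1596  v^+=-0.6529  a^+=-0.0469
step 3: x_pred=-3.1629  r=-1.9471  x^+=-4.0800  v^+=-1.0695  a^+=-0.0670
step 4: x_pred=-5.7129  r=0.1329  x^+=-5.6503  v^+=-1.1436  a^+=-0.0657
step 5: x_pred=-7.3900  r=6.3200  x^+=-4.4133  v^+=-0.1097  a^+=-0.0004
step 6: x_pred=-4.5740  r=-0.6660  x^+=-4.8877  v^+=-0.2294  a^+=-0.0073
step 7: x_pred=-5.2304  r=7.6804  x^+=-1.6130  v^+=1.1329  a^+=0.0720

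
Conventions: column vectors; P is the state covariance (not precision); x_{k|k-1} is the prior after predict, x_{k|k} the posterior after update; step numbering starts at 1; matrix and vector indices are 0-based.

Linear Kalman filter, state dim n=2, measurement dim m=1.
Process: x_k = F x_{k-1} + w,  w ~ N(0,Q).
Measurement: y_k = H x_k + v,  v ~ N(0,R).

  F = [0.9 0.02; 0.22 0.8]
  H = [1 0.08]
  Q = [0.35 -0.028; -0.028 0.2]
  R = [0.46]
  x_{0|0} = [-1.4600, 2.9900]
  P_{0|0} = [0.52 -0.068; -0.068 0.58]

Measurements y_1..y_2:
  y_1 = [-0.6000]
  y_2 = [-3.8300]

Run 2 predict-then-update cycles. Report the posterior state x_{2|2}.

x_post = [-2.5581, 1.2564]

step 1: x^-=[-1.2542, 2.0708]  P^-=[0.7690 0.0350; 0.0350 0.5724]  S=[1.2382]  K=[0.6233; 0.0652]  nu=[0.4885]  x^+=[-0.9497, 2.1027]  P^+=[0.2879 -0.0154; -0.0154 0.5672]
step 2: x^-=[-0.8127, 1.4732]  P^-=[0.5829 0.0270; 0.0270 0.5715]  S=[1.0509]  K=[0.5567; 0.0692]  nu=[-3.1352]  x^+=[-2.5581, 1.2564]  P^+=[0.2572 -0.0135; -0.0135 0.5665]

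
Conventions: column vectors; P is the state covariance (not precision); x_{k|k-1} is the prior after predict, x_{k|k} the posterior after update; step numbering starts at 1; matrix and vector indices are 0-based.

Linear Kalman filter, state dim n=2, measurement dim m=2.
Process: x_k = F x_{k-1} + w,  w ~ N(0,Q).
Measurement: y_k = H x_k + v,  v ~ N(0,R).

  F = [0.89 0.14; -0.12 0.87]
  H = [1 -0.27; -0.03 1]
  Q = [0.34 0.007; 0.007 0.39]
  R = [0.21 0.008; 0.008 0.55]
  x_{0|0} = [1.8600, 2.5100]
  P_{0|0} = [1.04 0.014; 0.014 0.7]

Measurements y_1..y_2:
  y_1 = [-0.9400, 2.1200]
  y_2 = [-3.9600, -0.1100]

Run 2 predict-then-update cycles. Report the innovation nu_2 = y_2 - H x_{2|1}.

step 1: x^-=[2.0068, 1.9605]  P^-=[1.1810 -0.0082; -0.0082 0.9319]  S=[1.4634 -0.2873; -0.2873 1.4834]  K=[0.8345 0.1322; -0.0563 0.6174]  nu=[-2.4175, 0.2197]  x^+=[0.0184, 2.2323]  P^+=[0.1994 0.0854; 0.0854 0.3417]
step 2: x^-=[0.3289, 1.9399]  P^-=[0.5259 0.0920; 0.0920 0.6337]  S=[0.7324 -0.0861; -0.0861 1.1786]  K=[0.6977 0.1157; -0.0454 0.5320]  nu=[-3.7652, -2.0400]  x^+=[-2.5340, 1.0257]  P^+=[0.1675 0.0742; 0.0742 0.2945]

innov = [-3.7652, -2.0400]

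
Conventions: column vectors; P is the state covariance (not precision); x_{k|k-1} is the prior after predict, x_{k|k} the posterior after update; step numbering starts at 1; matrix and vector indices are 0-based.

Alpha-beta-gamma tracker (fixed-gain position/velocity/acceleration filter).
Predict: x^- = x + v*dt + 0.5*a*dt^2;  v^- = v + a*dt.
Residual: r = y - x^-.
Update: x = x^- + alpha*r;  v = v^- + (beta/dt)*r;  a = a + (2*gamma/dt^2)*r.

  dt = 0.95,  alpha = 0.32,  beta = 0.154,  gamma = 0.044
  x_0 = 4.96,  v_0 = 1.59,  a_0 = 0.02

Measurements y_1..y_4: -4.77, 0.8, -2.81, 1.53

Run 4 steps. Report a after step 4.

step 1: x_pred=6.4795  r=-11.2495  x^+=2.8797  v^+=-0.2146  a^+=-1.0769
step 2: x_pred=2.1898  r=-1.3898  x^+=1.7451  v^+=-1.4630  a^+=-1.2124
step 3: x_pred=-0.1918  r=-2.6182  x^+=-1.0296  v^+=-3.0392  a^+=-1.4677
step 4: x_pred=-4.5792  r=6.1092  x^+=-2.6242  v^+=-3.4432  a^+=-0.8720

a_post = -0.8720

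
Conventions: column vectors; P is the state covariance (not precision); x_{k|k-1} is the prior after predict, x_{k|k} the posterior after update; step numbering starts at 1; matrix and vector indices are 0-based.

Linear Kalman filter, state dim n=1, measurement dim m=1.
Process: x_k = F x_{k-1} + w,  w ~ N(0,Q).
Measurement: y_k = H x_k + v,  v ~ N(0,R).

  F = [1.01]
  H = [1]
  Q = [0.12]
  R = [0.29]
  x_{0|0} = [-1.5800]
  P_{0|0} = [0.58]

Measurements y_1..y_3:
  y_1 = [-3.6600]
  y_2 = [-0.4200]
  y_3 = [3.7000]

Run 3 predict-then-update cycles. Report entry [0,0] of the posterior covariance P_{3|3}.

P_post[0,0] = 0.1418

step 1: x^-=[-1.5958]  P^-=[0.7117]  S=[1.0017]  K=[0.7105]  nu=[-2.0642]  x^+=[-3.0624]  P^+=[0.2060]
step 2: x^-=[-3.0930]  P^-=[0.3302]  S=[0.6202]  K=[0.5324]  nu=[2.6730]  x^+=[-1.6699]  P^+=[0.1544]
step 3: x^-=[-1.6866]  P^-=[0.2775]  S=[0.5675]  K=[0.4890]  nu=[5.3866]  x^+=[0.9474]  P^+=[0.1418]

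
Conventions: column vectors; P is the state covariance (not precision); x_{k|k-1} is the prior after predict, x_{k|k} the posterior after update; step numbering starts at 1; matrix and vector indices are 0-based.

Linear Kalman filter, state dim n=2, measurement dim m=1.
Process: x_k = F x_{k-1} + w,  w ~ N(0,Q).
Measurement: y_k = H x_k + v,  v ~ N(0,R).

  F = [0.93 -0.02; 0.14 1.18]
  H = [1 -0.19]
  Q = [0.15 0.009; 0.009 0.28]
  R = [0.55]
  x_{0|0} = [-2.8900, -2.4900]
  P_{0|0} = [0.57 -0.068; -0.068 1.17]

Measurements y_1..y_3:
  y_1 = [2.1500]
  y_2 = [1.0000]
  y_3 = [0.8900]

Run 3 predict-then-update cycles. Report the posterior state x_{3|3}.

x_post = [-0.2067, -6.5233]

step 1: x^-=[-2.6379, -3.3428]  P^-=[0.6460 -0.0188; -0.0188 1.8978]  S=[1.2717]  K=[0.5108; -0.2984]  nu=[4.1528]  x^+=[-0.5166, -4.5818]  P^+=[0.3142 0.1750; 0.1750 1.7846]
step 2: x^-=[-0.3888, -5.4789]  P^-=[0.4159 0.1993; 0.1993 2.8289]  S=[0.9923]  K=[0.3810; -0.3408]  nu=[0.3479]  x^+=[-0.2563, -5.5974]  P^+=[0.2719 0.3282; 0.3282 2.7136]
step 3: x^-=[-0.1264, -6.6409]  P^-=[0.3740 0.3396; 0.3396 4.1722]  S=[0.9456]  K=[0.3273; -0.4792]  nu=[-0.2453]  x^+=[-0.2067, -6.5233]  P^+=[0.2727 0.4879; 0.4879 3.9550]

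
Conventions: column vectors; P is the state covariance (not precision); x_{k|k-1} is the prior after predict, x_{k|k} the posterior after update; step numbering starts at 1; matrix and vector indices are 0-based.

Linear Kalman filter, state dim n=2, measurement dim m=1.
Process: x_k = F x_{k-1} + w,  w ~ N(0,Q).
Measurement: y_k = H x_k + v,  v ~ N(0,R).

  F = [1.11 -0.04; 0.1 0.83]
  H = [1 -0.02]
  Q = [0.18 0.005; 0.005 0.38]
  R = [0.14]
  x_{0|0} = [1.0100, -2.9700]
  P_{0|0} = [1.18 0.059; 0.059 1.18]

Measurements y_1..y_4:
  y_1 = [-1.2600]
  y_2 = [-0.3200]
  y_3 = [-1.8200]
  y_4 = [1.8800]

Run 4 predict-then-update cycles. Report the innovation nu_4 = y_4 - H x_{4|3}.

step 1: x^-=[1.2399, -2.3641]  P^-=[1.6305 0.1509; 0.1509 1.2145]  S=[1.7650]  K=[0.9221; 0.0717]  nu=[-2.5472]  x^+=[-1.1089, -2.5469]  P^+=[0.1298 0.0342; 0.0342 1.2054]
step 2: x^-=[-1.1290, -2.2248]  P^-=[0.3388 0.0107; 0.0107 1.2174]  S=[0.4789]  K=[0.7071; -0.0285]  nu=[0.7645]  x^+=[-0.5884, -2.2465]  P^+=[0.0994 0.0204; 0.0204 1.2170]
step 3: x^-=[-0.5633, -1.9235]  P^-=[0.3026 -0.0057; -0.0057 1.2228]  S=[0.4433]  K=[0.6828; -0.0680]  nu=[-1.2952]  x^+=[-1.4477, -1.8354]  P^+=[0.0959 0.0149; 0.0149 1.2207]
step 4: x^-=[-1.5335, -1.6681]  P^-=[0.2988 -0.0112; -0.0112 1.2244]  S=[0.4397]  K=[0.6800; -0.0812]  nu=[3.3802]  x^+=[0.7650, -1.9426]  P^+=[0.0955 0.0131; 0.0131 1.2215]

innov = [3.3802]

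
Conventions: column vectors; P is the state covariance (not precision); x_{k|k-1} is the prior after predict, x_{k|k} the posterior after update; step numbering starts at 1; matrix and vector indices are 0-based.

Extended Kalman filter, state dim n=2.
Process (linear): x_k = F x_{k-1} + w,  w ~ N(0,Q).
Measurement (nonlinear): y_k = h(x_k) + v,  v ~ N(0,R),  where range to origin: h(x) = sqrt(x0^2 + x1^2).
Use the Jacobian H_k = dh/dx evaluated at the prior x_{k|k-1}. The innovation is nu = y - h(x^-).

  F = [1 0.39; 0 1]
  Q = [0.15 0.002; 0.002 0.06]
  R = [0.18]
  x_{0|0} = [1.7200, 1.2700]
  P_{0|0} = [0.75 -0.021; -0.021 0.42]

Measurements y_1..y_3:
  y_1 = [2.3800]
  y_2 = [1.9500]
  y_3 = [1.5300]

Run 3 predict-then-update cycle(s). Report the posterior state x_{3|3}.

x_post = [1.8281, 0.5335]

step 1: x^-=[2.2153, 1.2700]  P^-=[0.9475 0.1448; 0.1448 0.4800]  H_jac=[0.8675 0.4974]  S=[1.1368]  K=[0.7864; 0.3205]  nu=[-0.1735]  x^+=[2.0788, 1.2144]  P^+=[0.2444 -0.1417; -0.1417 0.3632]
step 2: x^-=[2.5525, 1.2144]  P^-=[0.3391 0.0019; 0.0019 0.4232]  H_jac=[0.9030 0.4296]  S=[0.5361]  K=[0.5727; 0.3424]  nu=[-0.8766]  x^+=[2.0504, 0.9142]  P^+=[0.1633 -0.1032; -0.1032 0.3604]
step 3: x^-=[2.4070, 0.9142]  P^-=[0.2876 0.0393; 0.0393 0.4204]  H_jac=[0.9348 0.3551]  S=[0.5104]  K=[0.5540; 0.3645]  nu=[-1.0447]  x^+=[1.8281, 0.5335]  P^+=[0.1309 -0.0637; -0.0637 0.3526]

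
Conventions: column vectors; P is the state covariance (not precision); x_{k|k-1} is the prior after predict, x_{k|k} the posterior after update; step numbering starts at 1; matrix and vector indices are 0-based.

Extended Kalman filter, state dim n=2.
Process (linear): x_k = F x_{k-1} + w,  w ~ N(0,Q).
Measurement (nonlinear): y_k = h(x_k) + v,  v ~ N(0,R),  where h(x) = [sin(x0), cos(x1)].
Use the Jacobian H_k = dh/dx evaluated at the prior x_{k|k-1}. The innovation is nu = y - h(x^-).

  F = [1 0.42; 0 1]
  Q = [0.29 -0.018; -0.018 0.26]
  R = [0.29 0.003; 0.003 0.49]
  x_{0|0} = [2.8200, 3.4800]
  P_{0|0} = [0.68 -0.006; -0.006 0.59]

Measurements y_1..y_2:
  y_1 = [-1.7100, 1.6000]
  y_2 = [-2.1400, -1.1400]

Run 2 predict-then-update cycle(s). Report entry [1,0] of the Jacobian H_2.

step 1: x^-=[4.2816, 3.4800]  P^-=[1.0690 0.2238; 0.2238 0.8500]  H_jac=[-0.4176 0.0000; 0.0000 0.3320]  S=[0.4764 -0.0280; -0.0280 0.5837]  K=[-0.9322 0.0825; -0.1682 0.4754]  nu=[-0.8014, 2.5433]  x^+=[5.2385, 4.8238]  P^+=[0.6468 0.1134; 0.1134 0.7001]
step 2: x^-=[7.2645, 4.8238]  P^-=[1.1555 0.3894; 0.3894 0.9601]  H_jac=[0.5559 0.0000; 0.0000 0.9938]  S=[0.6471 0.2182; 0.2182 1.4383]  K=[0.9506 0.1249; 0.1169 0.6457]  nu=[-2.9712, -1.2512]  x^+=[4.2838, 3.6686]  P^+=[0.4966 0.0645; 0.0645 0.3187]

H_jac[1,0] = 0.0000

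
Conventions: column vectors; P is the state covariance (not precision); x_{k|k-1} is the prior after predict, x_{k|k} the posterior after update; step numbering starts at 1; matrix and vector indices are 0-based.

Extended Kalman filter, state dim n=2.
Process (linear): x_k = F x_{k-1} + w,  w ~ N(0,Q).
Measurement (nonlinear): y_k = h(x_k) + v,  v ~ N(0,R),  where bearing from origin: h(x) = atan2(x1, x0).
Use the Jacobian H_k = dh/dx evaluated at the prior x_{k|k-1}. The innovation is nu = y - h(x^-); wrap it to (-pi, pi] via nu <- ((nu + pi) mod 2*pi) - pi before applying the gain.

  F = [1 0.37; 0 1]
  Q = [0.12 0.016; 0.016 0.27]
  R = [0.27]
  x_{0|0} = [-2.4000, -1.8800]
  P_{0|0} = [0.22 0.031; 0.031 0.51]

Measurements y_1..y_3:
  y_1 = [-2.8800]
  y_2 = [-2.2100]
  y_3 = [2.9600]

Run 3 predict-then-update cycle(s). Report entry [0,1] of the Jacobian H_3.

H_jac[0,1] = -0.1844

step 1: x^-=[-3.0956, -1.8800]  P^-=[0.4328 0.2357; 0.2357 0.7800]  H_jac=[0.1433 -0.2360]  S=[0.3064]  K=[0.0209; -0.4905]  nu=[-0.2842]  x^+=[-3.1015, -1.7406]  P^+=[0.4326 0.2388; 0.2388 0.7063]
step 2: x^-=[-3.7456, -1.7406]  P^-=[0.8261 0.5162; 0.5162 0.9763]  H_jac=[0.1020 -0.2196]  S=[0.3025]  K=[-0.0960; -0.5344]  nu=[0.4966]  x^+=[-3.7932, -2.0060]  P^+=[0.8233 0.5006; 0.5006 0.8899]
step 3: x^-=[-4.5354, -2.0060]  P^-=[1.4356 0.8459; 0.8459 1.1599]  H_jac=[0.0816 -0.1844]  S=[0.2935]  K=[-0.1325; -0.4936]  nu=[-0.5980]  x^+=[-4.4562, -1.7108]  P^+=[1.4304 0.8267; 0.8267 1.0883]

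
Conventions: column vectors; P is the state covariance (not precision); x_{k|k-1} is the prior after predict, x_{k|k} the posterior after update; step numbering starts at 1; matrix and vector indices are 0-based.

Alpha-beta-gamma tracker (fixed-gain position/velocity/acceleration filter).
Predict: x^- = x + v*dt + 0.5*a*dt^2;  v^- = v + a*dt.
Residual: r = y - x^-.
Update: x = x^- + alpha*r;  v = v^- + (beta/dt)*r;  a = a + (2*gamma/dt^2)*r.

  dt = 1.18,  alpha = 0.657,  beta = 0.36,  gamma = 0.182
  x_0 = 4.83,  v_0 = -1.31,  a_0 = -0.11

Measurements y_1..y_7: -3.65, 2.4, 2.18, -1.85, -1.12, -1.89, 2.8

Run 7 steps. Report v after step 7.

step 1: x_pred=3.2076  r=-6.8576  x^+=-1.2978  v^+=-3.5320  a^+=-1.9027
step 2: x_pred=-6.7902  r=9.1902  x^+=-0.7522  v^+=-2.9734  a^+=0.4998
step 3: x_pred=-3.9129  r=6.0929  x^+=0.0901  v^+=-0.5248  a^+=2.0926
step 4: x_pred=0.9278  r=-2.7778  x^+=-0.8972  v^+=1.0970  a^+=1.3664
step 5: x_pred=1.3485  r=-2.4685  x^+=-0.2733  v^+=1.9563  a^+=0.7211
step 6: x_pred=2.5371  r=-4.4271  x^+=-0.3715  v^+=1.4565  a^+=-0.4362
step 7: x_pred=1.0435  r=1.7565  x^+=2.1975  v^+=1.4776  a^+=0.0229

v_post = 1.4776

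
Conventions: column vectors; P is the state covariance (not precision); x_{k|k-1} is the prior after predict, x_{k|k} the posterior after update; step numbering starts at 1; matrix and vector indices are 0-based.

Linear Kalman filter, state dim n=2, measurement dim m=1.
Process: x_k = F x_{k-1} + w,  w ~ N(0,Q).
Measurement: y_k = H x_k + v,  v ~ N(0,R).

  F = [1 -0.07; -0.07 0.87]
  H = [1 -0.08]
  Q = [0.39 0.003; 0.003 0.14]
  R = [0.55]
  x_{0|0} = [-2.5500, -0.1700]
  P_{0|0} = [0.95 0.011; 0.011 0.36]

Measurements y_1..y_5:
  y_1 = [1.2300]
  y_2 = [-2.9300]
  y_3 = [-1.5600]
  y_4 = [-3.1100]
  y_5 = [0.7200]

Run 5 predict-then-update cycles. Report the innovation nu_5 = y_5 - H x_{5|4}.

innov = [3.2169]

step 1: x^-=[-2.5381, 0.0306]  P^-=[1.3402 -0.0758; -0.0758 0.4158]  S=[1.9050]  K=[0.7067; -0.0573]  nu=[3.7705]  x^+=[0.1266, -0.1853]  P^+=[0.3888 0.0013; 0.0013 0.4096]
step 2: x^-=[0.1395, -0.1700]  P^-=[0.7806 -0.0480; -0.0480 0.4517]  S=[1.3412]  K=[0.5849; -0.0628]  nu=[-3.0831]  x^+=[-1.6638, 0.0235]  P^+=[0.3218 0.0012; 0.0012 0.4465]
step 3: x^-=[-1.6654, 0.1369]  P^-=[0.7138 -0.0457; -0.0457 0.4794]  S=[1.2742]  K=[0.5631; -0.0659]  nu=[0.1164]  x^+=[-1.5999, 0.1292]  P^+=[0.3098 0.0016; 0.0016 0.4738]
step 4: x^-=[-1.6089, 0.2244]  P^-=[0.7019 -0.0461; -0.0461 0.4999]  S=[1.2625]  K=[0.5589; -0.0682]  nu=[-1.4831]  x^+=[-2.4378, 0.3256]  P^+=[0.3076 0.0020; 0.0020 0.4941]
step 5: x^-=[-2.4606, 0.4539]  P^-=[0.6997 -0.0469; -0.0469 0.5152]  S=[1.2605]  K=[0.5581; -0.0699]  nu=[3.2169]  x^+=[-0.6653, 0.2291]  P^+=[0.3071 0.0023; 0.0023 0.5091]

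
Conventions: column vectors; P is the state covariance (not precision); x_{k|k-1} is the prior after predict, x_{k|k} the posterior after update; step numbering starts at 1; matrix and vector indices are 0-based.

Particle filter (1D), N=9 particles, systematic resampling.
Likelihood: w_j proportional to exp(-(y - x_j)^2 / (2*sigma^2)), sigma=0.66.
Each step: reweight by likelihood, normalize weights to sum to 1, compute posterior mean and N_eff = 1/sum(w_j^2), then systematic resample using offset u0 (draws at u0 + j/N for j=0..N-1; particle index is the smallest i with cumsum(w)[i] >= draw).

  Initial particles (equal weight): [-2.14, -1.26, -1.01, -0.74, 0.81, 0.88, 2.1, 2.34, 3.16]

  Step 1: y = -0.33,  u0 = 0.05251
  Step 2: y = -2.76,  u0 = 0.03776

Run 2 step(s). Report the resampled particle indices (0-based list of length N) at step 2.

resampled_idx = [0, 0, 0, 1, 1, 1, 2, 3, 5]

step 1: w=[0.0105, 0.1670, 0.2650, 0.3715, 0.1014, 0.0839, 0.0005, 0.0001, 0.0000]  mean=-0.6181  Neff=3.9432  idx=[1, 1, 2, 2, 3, 3, 3, 4, 5]
step 2: w=[0.3171, 0.3171, 0.1248, 0.1248, 0.0388, 0.0388, 0.0388, 0.0000, 0.0000]  mean=-1.1371  Neff=4.2249  idx=[0, 0, 0, 1, 1, 1, 2, 3, 5]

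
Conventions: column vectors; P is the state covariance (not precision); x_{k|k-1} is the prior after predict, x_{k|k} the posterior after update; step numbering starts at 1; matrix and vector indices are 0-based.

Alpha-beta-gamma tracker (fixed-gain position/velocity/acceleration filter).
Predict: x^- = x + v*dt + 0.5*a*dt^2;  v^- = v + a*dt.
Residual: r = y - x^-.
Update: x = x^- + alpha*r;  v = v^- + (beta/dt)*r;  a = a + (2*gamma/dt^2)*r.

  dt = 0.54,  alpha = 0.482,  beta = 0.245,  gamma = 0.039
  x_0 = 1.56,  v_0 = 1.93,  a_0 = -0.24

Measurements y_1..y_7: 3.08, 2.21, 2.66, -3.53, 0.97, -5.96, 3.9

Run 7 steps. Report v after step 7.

step 1: x_pred=2.5672  r=0.5128  x^+=2.8144  v^+=2.0331  a^+=-0.1028
step 2: x_pred=3.8972  r=-1.6872  x^+=3.0840  v^+=1.2120  a^+=-0.5542
step 3: x_pred=3.6577  r=-0.9977  x^+=3.1768  v^+=0.4601  a^+=-0.8210
step 4: x_pred=3.3056  r=-6.8356  x^+=0.0108  v^+=-3.0845  a^+=-2.6495
step 5: x_pred=-2.0411  r=3.0111  x^+=-0.5898  v^+=-3.1491  a^+=-1.8440
step 6: x_pred=-2.5591  r=-3.4009  x^+=-4.1983  v^+=-5.6879  a^+=-2.7537
step 7: x_pred=-7.6713  r=11.5713  x^+=-2.0939  v^+=-1.9249  a^+=0.3415

v_post = -1.9249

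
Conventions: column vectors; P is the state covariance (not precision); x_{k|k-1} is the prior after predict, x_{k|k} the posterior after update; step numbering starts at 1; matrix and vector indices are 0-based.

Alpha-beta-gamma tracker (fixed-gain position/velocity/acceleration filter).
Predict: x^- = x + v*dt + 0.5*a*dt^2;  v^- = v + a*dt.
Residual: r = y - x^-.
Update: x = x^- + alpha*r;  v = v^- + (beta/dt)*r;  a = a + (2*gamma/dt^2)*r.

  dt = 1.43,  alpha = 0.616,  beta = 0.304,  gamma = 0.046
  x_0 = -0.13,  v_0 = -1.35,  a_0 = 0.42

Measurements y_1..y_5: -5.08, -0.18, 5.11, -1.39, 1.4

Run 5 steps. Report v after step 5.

step 1: x_pred=-1.6311  r=-3.4489  x^+=-3.7556  v^+=-1.4826  a^+=0.2648
step 2: x_pred=-5.6049  r=5.4249  x^+=-2.2632  v^+=0.0494  a^+=0.5089
step 3: x_pred=-1.6722  r=6.7822  x^+=2.5056  v^+=2.2189  a^+=0.8140
step 4: x_pred=6.5110  r=-7.9010  x^+=1.6440  v^+=1.7033  a^+=0.4586
step 5: x_pred=4.5486  r=-3.1486  x^+=2.6091  v^+=1.6897  a^+=0.3169

v_post = 1.6897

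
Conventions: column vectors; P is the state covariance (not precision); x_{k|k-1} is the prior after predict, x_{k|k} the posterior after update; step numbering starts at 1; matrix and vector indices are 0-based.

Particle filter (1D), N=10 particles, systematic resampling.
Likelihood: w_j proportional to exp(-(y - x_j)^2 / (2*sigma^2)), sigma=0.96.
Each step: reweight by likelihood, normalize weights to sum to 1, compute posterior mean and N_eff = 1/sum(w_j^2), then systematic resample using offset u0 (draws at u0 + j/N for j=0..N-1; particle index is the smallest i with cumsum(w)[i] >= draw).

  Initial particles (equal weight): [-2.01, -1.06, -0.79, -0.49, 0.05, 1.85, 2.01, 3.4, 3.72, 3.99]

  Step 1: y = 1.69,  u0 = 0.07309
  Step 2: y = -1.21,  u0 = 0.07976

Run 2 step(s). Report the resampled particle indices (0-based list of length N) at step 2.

resampled_idx = [0, 0, 0, 0, 0, 0, 0, 0, 0, 5]

step 1: w=[0.0002, 0.0062, 0.0134, 0.0285, 0.0873, 0.3706, 0.3554, 0.0769, 0.0402, 0.0213]  mean=1.8686  Neff=3.5678  idx=[4, 5, 5, 5, 5, 6, 6, 6, 7, 8]
step 2: w=[0.9221, 0.0136, 0.0136, 0.0136, 0.0136, 0.0079, 0.0079, 0.0079, 0.0000, 0.0000]  mean=0.1941  Neff=1.1749  idx=[0, 0, 0, 0, 0, 0, 0, 0, 0, 5]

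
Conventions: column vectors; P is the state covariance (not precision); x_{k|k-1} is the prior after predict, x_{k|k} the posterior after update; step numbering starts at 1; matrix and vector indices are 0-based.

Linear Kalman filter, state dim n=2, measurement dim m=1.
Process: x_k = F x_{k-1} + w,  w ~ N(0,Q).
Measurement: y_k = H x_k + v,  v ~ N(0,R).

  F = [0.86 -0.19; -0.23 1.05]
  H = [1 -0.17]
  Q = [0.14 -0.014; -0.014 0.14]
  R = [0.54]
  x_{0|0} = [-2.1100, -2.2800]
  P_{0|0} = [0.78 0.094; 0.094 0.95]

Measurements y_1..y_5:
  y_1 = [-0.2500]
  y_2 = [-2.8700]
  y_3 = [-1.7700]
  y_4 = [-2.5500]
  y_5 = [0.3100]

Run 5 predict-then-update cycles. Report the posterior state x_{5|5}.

step 1: x^-=[-1.3814, -1.9087]  P^-=[0.7205 -0.2688; -0.2688 1.1832]  S=[1.3861]  K=[0.5528; -0.3391]  nu=[0.8069]  x^+=[-0.9354, -2.1823]  P^+=[0.2970 -0.0090; -0.0090 1.0239]
step 2: x^-=[-0.3898, -2.0763]  P^-=[0.3995 -0.2856; -0.2856 1.2889]  S=[1.0739]  K=[0.4173; -0.4700]  nu=[-2.8332]  x^+=[-1.5720, -0.7448]  P^+=[0.2126 -0.0750; -0.0750 1.0517]
step 3: x^-=[-1.2104, -0.4205]  P^-=[0.3597 -0.3369; -0.3369 1.3470]  S=[1.0531]  K=[0.3959; -0.5373]  nu=[-0.6311]  x^+=[-1.4602, -0.0814]  P^+=[0.1946 -0.1128; -0.1128 1.0430]
step 4: x^-=[-1.2403, 0.2504]  P^-=[0.3585 -0.3674; -0.3674 1.3547]  S=[1.0625]  K=[0.3961; -0.5625]  nu=[-1.2671]  x^+=[-1.7423, 0.9631]  P^+=[0.1917 -0.1306; -0.1306 1.0185]
step 5: x^-=[-1.6814, 1.4120]  P^-=[0.3612 -0.3788; -0.3788 1.3361]  S=[1.0686]  K=[0.3983; -0.5670]  nu=[2.2314]  x^+=[-0.7926, 0.1468]  P^+=[0.1917 -0.1374; -0.1374 0.9926]

x_post = [-0.7926, 0.1468]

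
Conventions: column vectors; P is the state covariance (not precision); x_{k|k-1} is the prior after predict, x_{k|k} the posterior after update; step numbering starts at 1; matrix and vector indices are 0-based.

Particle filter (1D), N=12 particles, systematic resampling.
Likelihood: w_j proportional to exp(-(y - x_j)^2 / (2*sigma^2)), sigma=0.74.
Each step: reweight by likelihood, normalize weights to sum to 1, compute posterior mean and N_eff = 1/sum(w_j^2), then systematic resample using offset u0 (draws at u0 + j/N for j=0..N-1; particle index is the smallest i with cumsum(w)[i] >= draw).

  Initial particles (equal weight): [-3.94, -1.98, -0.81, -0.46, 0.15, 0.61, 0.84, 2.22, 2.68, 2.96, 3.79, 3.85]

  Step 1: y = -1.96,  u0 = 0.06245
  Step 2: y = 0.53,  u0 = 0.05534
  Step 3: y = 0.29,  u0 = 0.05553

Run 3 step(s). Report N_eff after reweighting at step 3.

N_eff = 11.0242

step 1: w=[0.0189, 0.6777, 0.2027, 0.0869, 0.0116, 0.0016, 0.0005, 0.0000, 0.0000, 0.0000, 0.0000, 0.0000]  mean=-1.6174  Neff=1.9668  idx=[1, 1, 1, 1, 1, 1, 1, 1, 2, 2, 2, 3]
step 2: w=[0.0031, 0.0031, 0.0031, 0.0031, 0.0031, 0.0031, 0.0031, 0.0031, 0.1910, 0.1910, 0.1910, 0.4021]  mean=-0.6985  Neff=3.6877  idx=[8, 8, 9, 9, 9, 10, 10, 11, 11, 11, 11, 11]
step 3: w=[0.0624, 0.0624, 0.0624, 0.0624, 0.0624, 0.0624, 0.0624, 0.1127, 0.1127, 0.1127, 0.1127, 0.1127]  mean=-0.6128  Neff=11.0242  idx=[0, 2, 3, 4, 6, 7, 8, 8, 9, 10, 11, 11]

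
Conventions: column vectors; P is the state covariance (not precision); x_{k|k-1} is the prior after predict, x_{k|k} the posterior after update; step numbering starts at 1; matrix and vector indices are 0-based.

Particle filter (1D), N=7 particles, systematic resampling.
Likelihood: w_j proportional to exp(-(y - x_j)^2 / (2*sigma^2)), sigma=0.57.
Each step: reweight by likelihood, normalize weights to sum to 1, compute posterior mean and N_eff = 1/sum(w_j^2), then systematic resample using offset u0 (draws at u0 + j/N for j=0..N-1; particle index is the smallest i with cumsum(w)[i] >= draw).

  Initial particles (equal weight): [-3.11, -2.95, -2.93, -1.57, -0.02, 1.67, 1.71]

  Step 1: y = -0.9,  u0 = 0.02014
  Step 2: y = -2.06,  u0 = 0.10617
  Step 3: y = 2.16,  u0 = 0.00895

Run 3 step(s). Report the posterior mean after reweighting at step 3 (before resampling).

post_mean = -1.5700

step 1: w=[0.0007, 0.0019, 0.0022, 0.6197, 0.3755, 0.0000, 0.0000]  mean=-0.9944  Neff=1.9049  idx=[3, 3, 3, 3, 3, 4, 4]
step 2: w=[0.1998, 0.1998, 0.1998, 0.1998, 0.1998, 0.0005, 0.0005]  mean=-1.5685  Neff=5.0096  idx=[0, 1, 1, 2, 3, 4, 4]
step 3: w=[0.1429, 0.1429, 0.1429, 0.1429, 0.1429, 0.1429, 0.1429]  mean=-1.5700  Neff=7.0000  idx=[0, 1, 2, 3, 4, 5, 6]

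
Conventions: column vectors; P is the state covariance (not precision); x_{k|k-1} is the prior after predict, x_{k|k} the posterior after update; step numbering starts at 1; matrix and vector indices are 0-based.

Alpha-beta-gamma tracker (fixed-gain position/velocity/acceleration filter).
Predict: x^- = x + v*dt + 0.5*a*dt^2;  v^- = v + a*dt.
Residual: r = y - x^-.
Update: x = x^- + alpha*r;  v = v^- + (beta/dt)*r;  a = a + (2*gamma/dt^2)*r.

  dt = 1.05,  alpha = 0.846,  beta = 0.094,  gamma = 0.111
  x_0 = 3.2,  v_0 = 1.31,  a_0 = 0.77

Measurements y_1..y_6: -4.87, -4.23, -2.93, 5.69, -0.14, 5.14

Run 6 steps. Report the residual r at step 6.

step 1: x_pred=5.0000  r=-9.8700  x^+=-3.3500  v^+=1.2349  a^+=-1.2174
step 2: x_pred=-2.7245  r=-1.5055  x^+=-3.9982  v^+=-0.1782  a^+=-1.5206
step 3: x_pred=-5.0234  r=2.0934  x^+=-3.2524  v^+=-1.5874  a^+=-1.0990
step 4: x_pred=-5.5250  r=11.2150  x^+=3.9629  v^+=-1.7373  a^+=1.1592
step 5: x_pred=2.7777  r=-2.9177  x^+=0.3093  v^+=-0.7814  a^+=0.5717
step 6: x_pred=-0.1960  r=5.3360  x^+=4.3183  v^+=0.2966  a^+=1.6462

resid = 5.3360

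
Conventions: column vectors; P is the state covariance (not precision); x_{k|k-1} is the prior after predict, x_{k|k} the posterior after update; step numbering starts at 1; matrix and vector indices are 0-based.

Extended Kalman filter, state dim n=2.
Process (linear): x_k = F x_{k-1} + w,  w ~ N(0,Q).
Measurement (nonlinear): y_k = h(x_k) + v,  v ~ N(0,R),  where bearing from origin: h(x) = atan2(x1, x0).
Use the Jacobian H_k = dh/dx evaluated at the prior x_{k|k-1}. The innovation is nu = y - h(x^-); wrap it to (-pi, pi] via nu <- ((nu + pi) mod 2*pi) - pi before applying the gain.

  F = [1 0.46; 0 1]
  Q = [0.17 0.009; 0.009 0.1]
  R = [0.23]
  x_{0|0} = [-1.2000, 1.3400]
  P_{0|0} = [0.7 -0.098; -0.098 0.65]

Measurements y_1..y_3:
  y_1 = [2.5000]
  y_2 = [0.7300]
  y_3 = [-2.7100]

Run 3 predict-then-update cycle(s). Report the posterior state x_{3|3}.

step 1: x^-=[-0.5836, 1.3400]  P^-=[0.9174 0.2100; 0.2100 0.7500]  H_jac=[-0.6273 -0.2732]  S=[0.7189]  K=[-0.8802; -0.4682]  nu=[0.5185]  x^+=[-1.0400, 1.0972]  P^+=[0.3603 -0.0863; -0.0863 0.5924]
step 2: x^-=[-0.5352, 1.0972]  P^-=[0.5763 0.1952; 0.1952 0.6924]  H_jac=[-0.7362 -0.3591]  S=[0.7348]  K=[-0.6727; -0.5339]  nu=[-1.2946]  x^+=[0.3357, 1.7885]  P^+=[0.2437 -0.0688; -0.0688 0.4829]
step 3: x^-=[1.1584, 1.7885]  P^-=[0.4526 0.1624; 0.1624 0.5829]  H_jac=[-0.3939 0.2551]  S=[0.3055]  K=[-0.4479; 0.2774]  nu=[2.5772]  x^+=[0.0040, 2.5034]  P^+=[0.3913 0.2003; 0.2003 0.5594]

x_post = [0.0040, 2.5034]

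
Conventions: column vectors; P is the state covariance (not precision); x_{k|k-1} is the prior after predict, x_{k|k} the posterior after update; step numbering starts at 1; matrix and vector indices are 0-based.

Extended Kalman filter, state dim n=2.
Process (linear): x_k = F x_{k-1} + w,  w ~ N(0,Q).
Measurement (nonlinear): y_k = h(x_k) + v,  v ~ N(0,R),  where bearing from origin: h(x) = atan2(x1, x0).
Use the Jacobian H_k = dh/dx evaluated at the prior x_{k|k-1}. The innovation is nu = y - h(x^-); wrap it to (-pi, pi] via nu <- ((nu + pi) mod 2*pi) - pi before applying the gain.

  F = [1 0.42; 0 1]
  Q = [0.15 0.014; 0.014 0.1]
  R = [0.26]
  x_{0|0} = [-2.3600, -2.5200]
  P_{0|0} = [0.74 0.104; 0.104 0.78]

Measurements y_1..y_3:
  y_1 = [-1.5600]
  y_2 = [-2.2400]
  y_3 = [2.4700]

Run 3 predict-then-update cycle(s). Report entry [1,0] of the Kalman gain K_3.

K[1,0] = -0.1905

step 1: x^-=[-3.4184, -2.5200]  P^-=[1.1150 0.4456; 0.4456 0.8800]  H_jac=[0.1397 -0.1895]  S=[0.2898]  K=[0.2461; -0.3607]  nu=[0.9463]  x^+=[-3.1855, -2.8614]  P^+=[1.0974 0.4713; 0.4713 0.8423]
step 2: x^-=[-4.3872, -2.8614]  P^-=[1.7919 0.8391; 0.8391 0.9423]  H_jac=[0.1043 -0.1599]  S=[0.2756]  K=[0.1912; -0.2292]  nu=[0.3237]  x^+=[-4.3253, -2.9356]  P^+=[1.7818 0.8512; 0.8512 0.9278]
step 3: x^-=[-5.5583, -2.9356]  P^-=[2.8105 1.2549; 1.2549 1.0278]  H_jac=[0.0743 -0.1407]  S=[0.2696]  K=[0.1197; -0.1905]  nu=[-1.1575]  x^+=[-5.6969, -2.7151]  P^+=[2.8066 1.2610; 1.2610 1.0180]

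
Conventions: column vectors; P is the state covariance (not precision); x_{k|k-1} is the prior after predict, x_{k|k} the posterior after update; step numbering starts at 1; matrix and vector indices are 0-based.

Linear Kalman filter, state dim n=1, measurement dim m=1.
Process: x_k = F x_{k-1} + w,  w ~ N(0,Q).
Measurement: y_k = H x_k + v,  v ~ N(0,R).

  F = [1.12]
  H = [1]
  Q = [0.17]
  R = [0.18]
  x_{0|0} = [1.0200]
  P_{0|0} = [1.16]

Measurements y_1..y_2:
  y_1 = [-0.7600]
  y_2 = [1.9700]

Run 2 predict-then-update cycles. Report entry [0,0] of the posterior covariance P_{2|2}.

step 1: x^-=[1.1424]  P^-=[1.6251]  S=[1.8051]  K=[0.9003]  nu=[-1.9024]  x^+=[-0.5703]  P^+=[0.1621]
step 2: x^-=[-0.6387]  P^-=[0.3733]  S=[0.5533]  K=[0.6747]  nu=[2.6087]  x^+=[1.1213]  P^+=[0.1214]

P_post[0,0] = 0.1214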